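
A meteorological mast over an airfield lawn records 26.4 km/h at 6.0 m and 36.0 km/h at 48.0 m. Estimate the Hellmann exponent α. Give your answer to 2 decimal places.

α ≈ 0.15

Power law: V₂/V₁ = (z₂/z₁)^α ⇒ α = ln(V₂/V₁) / ln(z₂/z₁)
α = ln(36.0/26.4) / ln(48.0/6.0) = ln(1.3636) / ln(8.0000)
  = 0.31015 / 2.07944 = 0.14915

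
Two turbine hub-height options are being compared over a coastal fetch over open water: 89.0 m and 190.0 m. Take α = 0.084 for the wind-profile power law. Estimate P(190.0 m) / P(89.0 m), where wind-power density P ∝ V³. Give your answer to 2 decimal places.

Speed ratio: V_B/V_A = (z_B/z_A)^α = (190.0/89.0)^0.084 = (2.1348)^0.084 = 1.06578
Power-density ratio: P_B/P_A = (V_B/V_A)³ = (1.06578)³ = 1.21060

1.21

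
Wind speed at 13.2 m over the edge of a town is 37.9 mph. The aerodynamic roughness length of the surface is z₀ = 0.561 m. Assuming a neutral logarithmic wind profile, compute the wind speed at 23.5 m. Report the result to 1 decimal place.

44.8 mph

Log law: V(z) ∝ ln(z/z₀), so V₂/V₁ = ln(z₂/z₀) / ln(z₁/z₀).
ln(23.5/0.561) = 3.7350, ln(13.2/0.561) = 3.1583
V₂ = 37.9 × 3.7350/3.1583 = 37.9 × 1.1826 = 44.8216 mph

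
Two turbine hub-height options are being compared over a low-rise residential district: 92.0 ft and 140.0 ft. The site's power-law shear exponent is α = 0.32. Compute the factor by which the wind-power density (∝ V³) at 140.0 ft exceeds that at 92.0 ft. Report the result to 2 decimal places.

Speed ratio: V_B/V_A = (z_B/z_A)^α = (140.0/92.0)^0.32 = (1.5217)^0.32 = 1.14380
Power-density ratio: P_B/P_A = (V_B/V_A)³ = (1.14380)³ = 1.49640

1.50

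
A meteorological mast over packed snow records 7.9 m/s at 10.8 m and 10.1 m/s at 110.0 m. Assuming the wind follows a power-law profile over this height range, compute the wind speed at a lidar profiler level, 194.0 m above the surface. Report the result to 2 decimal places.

10.73 m/s

First find α: α = ln(V₂/V₁)/ln(z₂/z₁) = ln(10.1/7.9)/ln(110.0/10.8) = 0.24567/2.32093 = 0.1059
Extrapolate from 110.0 m to 194.0 m: V₃ = 10.1 × (194.0/110.0)^0.1059 = 10.1 × 1.0619 = 10.7252 m/s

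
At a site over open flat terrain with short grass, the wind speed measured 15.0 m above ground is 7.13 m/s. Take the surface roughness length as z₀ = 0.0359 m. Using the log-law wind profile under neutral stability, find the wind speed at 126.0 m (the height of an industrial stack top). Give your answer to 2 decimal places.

Log law: V(z) ∝ ln(z/z₀), so V₂/V₁ = ln(z₂/z₀) / ln(z₁/z₀).
ln(126.0/0.0359) = 8.1633, ln(15.0/0.0359) = 6.0351
V₂ = 7.13 × 8.1633/6.0351 = 7.13 × 1.3526 = 9.6444 m/s

9.64 m/s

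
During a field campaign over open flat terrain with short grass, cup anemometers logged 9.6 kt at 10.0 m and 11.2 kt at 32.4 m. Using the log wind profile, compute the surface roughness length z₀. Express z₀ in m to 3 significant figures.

Log law: V(z) ∝ ln(z/z₀). With r = V₁/V₂ = 9.6/11.2 = 0.85714,
r · ln(z₂/z₀) = ln(z₁/z₀) ⇒ ln z₀ = (ln z₁ − r·ln z₂)/(1 − r)
ln z₀ = (2.30259 − 0.85714×3.47816) / 0.14286 = -4.7509
z₀ = exp(-4.7509) = 0.008644 m

z₀ ≈ 0.00864 m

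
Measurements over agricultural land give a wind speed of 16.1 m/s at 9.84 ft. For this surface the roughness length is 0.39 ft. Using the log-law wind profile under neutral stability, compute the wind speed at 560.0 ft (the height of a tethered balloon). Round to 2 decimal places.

36.26 m/s

Log law: V(z) ∝ ln(z/z₀), so V₂/V₁ = ln(z₂/z₀) / ln(z₁/z₀).
ln(560.0/0.39) = 7.2695, ln(9.84/0.39) = 3.2281
V₂ = 16.1 × 7.2695/3.2281 = 16.1 × 2.2520 = 36.2569 m/s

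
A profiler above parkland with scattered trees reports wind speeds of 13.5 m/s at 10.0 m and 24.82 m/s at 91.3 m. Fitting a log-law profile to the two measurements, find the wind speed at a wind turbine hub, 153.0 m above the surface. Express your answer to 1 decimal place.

27.5 m/s

Log law: V ∝ ln(z/z₀). From the pair, with r = V₁/V₂ = 0.54392,
ln z₀ = (ln z₁ − r·ln z₂)/(1 − r) = (2.3026 − 0.54392×4.5142)/0.45608 = -0.3349 → z₀ = 0.7154 m
V₃ = V₁ · ln(z₃/z₀)/ln(z₁/z₀) = 13.5 × 5.3653/2.6375 = 27.4626 m/s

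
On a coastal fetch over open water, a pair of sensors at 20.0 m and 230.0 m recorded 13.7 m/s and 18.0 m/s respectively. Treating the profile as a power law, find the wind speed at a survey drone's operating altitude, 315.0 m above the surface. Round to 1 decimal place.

18.6 m/s

First find α: α = ln(V₂/V₁)/ln(z₂/z₁) = ln(18.0/13.7)/ln(230.0/20.0) = 0.27298/2.44235 = 0.1118
Extrapolate from 230.0 m to 315.0 m: V₃ = 18.0 × (315.0/230.0)^0.1118 = 18.0 × 1.0358 = 18.6440 m/s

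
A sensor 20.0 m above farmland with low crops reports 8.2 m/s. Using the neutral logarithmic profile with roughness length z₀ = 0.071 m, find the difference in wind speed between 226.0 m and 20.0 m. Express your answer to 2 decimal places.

Log law: V₂ = V₁ · ln(z₂/z₀)/ln(z₁/z₀) = 8.2 × 8.0656/5.6408 = 11.7249 m/s
ΔV = 11.7249 − 8.2 = 3.5249 m/s

3.52 m/s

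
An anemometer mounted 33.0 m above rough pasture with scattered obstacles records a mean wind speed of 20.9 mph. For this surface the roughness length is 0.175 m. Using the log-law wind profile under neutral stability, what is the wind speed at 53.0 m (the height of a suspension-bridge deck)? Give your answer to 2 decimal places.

22.79 mph

Log law: V(z) ∝ ln(z/z₀), so V₂/V₁ = ln(z₂/z₀) / ln(z₁/z₀).
ln(53.0/0.175) = 5.7133, ln(33.0/0.175) = 5.2395
V₂ = 20.9 × 5.7133/5.2395 = 20.9 × 1.0904 = 22.7899 mph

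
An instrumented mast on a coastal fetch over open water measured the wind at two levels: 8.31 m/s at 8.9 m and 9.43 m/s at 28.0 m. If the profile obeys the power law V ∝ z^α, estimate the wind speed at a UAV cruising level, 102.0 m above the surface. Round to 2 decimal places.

First find α: α = ln(V₂/V₁)/ln(z₂/z₁) = ln(9.43/8.31)/ln(28.0/8.9) = 0.12644/1.14615 = 0.1103
Extrapolate from 28.0 m to 102.0 m: V₃ = 9.43 × (102.0/28.0)^0.1103 = 9.43 × 1.1533 = 10.8754 m/s

10.88 m/s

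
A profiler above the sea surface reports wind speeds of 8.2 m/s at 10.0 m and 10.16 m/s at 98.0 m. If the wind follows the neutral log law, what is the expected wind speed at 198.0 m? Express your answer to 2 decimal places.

Log law: V ∝ ln(z/z₀). From the pair, with r = V₁/V₂ = 0.80709,
ln z₀ = (ln z₁ − r·ln z₂)/(1 − r) = (2.3026 − 0.80709×4.5850)/0.19291 = -7.2462 → z₀ = 0.0007129 m
V₃ = V₁ · ln(z₃/z₀)/ln(z₁/z₀) = 8.2 × 12.5344/9.5487 = 10.7640 m/s

10.76 m/s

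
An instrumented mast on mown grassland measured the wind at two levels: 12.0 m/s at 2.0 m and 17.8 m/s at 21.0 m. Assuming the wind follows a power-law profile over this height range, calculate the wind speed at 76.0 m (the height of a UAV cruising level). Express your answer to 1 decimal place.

First find α: α = ln(V₂/V₁)/ln(z₂/z₁) = ln(17.8/12.0)/ln(21.0/2.0) = 0.39429/2.35138 = 0.1677
Extrapolate from 21.0 m to 76.0 m: V₃ = 17.8 × (76.0/21.0)^0.1677 = 17.8 × 1.2407 = 22.0845 m/s

22.1 m/s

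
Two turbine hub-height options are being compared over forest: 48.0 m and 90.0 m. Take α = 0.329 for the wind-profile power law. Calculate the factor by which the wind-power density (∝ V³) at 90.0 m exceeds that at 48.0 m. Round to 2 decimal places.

1.86

Speed ratio: V_B/V_A = (z_B/z_A)^α = (90.0/48.0)^0.329 = (1.8750)^0.329 = 1.22975
Power-density ratio: P_B/P_A = (V_B/V_A)³ = (1.22975)³ = 1.85974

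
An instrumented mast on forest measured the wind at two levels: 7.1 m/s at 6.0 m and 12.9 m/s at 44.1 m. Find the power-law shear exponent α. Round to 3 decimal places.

Power law: V₂/V₁ = (z₂/z₁)^α ⇒ α = ln(V₂/V₁) / ln(z₂/z₁)
α = ln(12.9/7.1) / ln(44.1/6.0) = ln(1.8169) / ln(7.3500)
  = 0.59713 / 1.99470 = 0.29936

α ≈ 0.299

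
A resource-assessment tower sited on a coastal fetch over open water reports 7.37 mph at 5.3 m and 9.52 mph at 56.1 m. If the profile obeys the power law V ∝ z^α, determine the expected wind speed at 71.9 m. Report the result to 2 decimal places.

9.78 mph

First find α: α = ln(V₂/V₁)/ln(z₂/z₁) = ln(9.52/7.37)/ln(56.1/5.3) = 0.25598/2.35943 = 0.1085
Extrapolate from 56.1 m to 71.9 m: V₃ = 9.52 × (71.9/56.1)^0.1085 = 9.52 × 1.0273 = 9.7798 mph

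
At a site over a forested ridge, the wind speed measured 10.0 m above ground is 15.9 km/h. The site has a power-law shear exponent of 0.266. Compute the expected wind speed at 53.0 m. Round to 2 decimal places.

Power-law profile: V₂ = V₁ · (z₂/z₁)^α
V₂ = 15.9 × (53.0/10.0)^0.266 = 15.9 × (5.3000)^0.266
    = 15.9 × 1.5583 = 24.7773 km/h

24.78 km/h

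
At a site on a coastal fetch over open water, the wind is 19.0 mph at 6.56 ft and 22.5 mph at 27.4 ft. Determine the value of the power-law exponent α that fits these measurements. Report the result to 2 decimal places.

α ≈ 0.12

Power law: V₂/V₁ = (z₂/z₁)^α ⇒ α = ln(V₂/V₁) / ln(z₂/z₁)
α = ln(22.5/19.0) / ln(27.4/6.56) = ln(1.1842) / ln(4.1768)
  = 0.16908 / 1.42955 = 0.11827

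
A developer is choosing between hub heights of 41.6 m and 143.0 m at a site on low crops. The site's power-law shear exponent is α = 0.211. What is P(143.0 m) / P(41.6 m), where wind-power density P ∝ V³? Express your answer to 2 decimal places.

2.18

Speed ratio: V_B/V_A = (z_B/z_A)^α = (143.0/41.6)^0.211 = (3.4375)^0.211 = 1.29762
Power-density ratio: P_B/P_A = (V_B/V_A)³ = (1.29762)³ = 2.18495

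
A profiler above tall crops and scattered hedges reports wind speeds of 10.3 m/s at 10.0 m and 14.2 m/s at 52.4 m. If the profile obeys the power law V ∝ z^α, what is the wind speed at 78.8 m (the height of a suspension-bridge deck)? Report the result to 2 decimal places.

First find α: α = ln(V₂/V₁)/ln(z₂/z₁) = ln(14.2/10.3)/ln(52.4/10.0) = 0.32110/1.65632 = 0.1939
Extrapolate from 52.4 m to 78.8 m: V₃ = 14.2 × (78.8/52.4)^0.1939 = 14.2 × 1.0823 = 15.3688 m/s

15.37 m/s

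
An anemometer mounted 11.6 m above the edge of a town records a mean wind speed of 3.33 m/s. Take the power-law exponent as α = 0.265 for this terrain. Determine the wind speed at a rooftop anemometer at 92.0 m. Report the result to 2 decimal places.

Power-law profile: V₂ = V₁ · (z₂/z₁)^α
V₂ = 3.33 × (92.0/11.6)^0.265 = 3.33 × (7.9310)^0.265
    = 3.33 × 1.7311 = 5.7646 m/s

5.76 m/s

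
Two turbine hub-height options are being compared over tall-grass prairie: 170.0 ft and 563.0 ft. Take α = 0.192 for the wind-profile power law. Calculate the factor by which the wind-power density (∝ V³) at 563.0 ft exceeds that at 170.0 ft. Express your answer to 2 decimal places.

Speed ratio: V_B/V_A = (z_B/z_A)^α = (563.0/170.0)^0.192 = (3.3118)^0.192 = 1.25849
Power-density ratio: P_B/P_A = (V_B/V_A)³ = (1.25849)³ = 1.99322

1.99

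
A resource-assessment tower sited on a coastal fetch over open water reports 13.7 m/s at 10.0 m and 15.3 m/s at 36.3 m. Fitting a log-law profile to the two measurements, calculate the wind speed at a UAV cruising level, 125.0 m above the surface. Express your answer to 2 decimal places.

Log law: V ∝ ln(z/z₀). From the pair, with r = V₁/V₂ = 0.89542,
ln z₀ = (ln z₁ − r·ln z₂)/(1 − r) = (2.3026 − 0.89542×3.5918)/0.10458 = -8.7365 → z₀ = 0.0001606 m
V₃ = V₁ · ln(z₃/z₀)/ln(z₁/z₀) = 13.7 × 13.5648/11.0391 = 16.8346 m/s

16.83 m/s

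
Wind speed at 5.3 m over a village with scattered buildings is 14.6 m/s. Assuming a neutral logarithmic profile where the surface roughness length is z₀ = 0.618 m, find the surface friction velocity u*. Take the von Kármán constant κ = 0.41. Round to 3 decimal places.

Log law: V(z) = (u*/κ) · ln(z/z₀) ⇒ u* = κ · V / ln(z/z₀)
u* = 0.41 × 14.6 / ln(5.3/0.618) = 0.41 × 14.6 / 2.1490
   = 5.9860 / 2.1490 = 2.7855 m/s

u* ≈ 2.786 m/s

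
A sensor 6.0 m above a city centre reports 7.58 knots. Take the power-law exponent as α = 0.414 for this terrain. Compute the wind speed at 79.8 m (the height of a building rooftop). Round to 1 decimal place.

22.1 knots

Power-law profile: V₂ = V₁ · (z₂/z₁)^α
V₂ = 7.58 × (79.8/6.0)^0.414 = 7.58 × (13.3000)^0.414
    = 7.58 × 2.9193 = 22.1281 knots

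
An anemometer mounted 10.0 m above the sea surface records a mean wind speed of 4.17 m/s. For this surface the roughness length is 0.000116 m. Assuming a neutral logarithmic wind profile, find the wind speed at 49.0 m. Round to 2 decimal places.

4.75 m/s

Log law: V(z) ∝ ln(z/z₀), so V₂/V₁ = ln(z₂/z₀) / ln(z₁/z₀).
ln(49.0/0.000116) = 12.9537, ln(10.0/0.000116) = 11.3645
V₂ = 4.17 × 12.9537/11.3645 = 4.17 × 1.1398 = 4.7531 m/s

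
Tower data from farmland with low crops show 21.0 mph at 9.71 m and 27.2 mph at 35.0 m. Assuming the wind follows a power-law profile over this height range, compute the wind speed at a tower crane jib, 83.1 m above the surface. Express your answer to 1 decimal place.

First find α: α = ln(V₂/V₁)/ln(z₂/z₁) = ln(27.2/21.0)/ln(35.0/9.71) = 0.25869/1.28219 = 0.2018
Extrapolate from 35.0 m to 83.1 m: V₃ = 27.2 × (83.1/35.0)^0.2018 = 27.2 × 1.1906 = 32.3844 mph

32.4 mph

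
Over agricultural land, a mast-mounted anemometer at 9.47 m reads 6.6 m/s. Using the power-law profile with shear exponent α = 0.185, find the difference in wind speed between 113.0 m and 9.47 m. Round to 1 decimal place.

3.8 m/s

Power law: V₂ = V₁ · (z₂/z₁)^α = 6.6 × (11.9324)^0.185 = 10.4409 m/s
ΔV = 10.4409 − 6.6 = 3.8409 m/s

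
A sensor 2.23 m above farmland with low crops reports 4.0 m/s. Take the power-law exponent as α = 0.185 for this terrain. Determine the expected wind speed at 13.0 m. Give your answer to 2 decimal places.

Power-law profile: V₂ = V₁ · (z₂/z₁)^α
V₂ = 4.0 × (13.0/2.23)^0.185 = 4.0 × (5.8296)^0.185
    = 4.0 × 1.3856 = 5.5425 m/s

5.54 m/s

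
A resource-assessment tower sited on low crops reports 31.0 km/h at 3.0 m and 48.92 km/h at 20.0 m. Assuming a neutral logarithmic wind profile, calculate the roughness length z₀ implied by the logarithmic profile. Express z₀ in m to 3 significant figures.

Log law: V(z) ∝ ln(z/z₀). With r = V₁/V₂ = 31.0/48.92 = 0.63369,
r · ln(z₂/z₀) = ln(z₁/z₀) ⇒ ln z₀ = (ln z₁ − r·ln z₂)/(1 − r)
ln z₀ = (1.09861 − 0.63369×2.99573) / 0.36631 = -2.1832
z₀ = exp(-2.1832) = 0.1127 m

z₀ ≈ 0.113 m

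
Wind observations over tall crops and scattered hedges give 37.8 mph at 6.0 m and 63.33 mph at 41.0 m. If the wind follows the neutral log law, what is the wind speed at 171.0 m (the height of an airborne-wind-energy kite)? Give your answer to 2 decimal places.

Log law: V ∝ ln(z/z₀). From the pair, with r = V₁/V₂ = 0.59687,
ln z₀ = (ln z₁ − r·ln z₂)/(1 − r) = (1.7918 − 0.59687×3.7136)/0.40313 = -1.0537 → z₀ = 0.3486 m
V₃ = V₁ · ln(z₃/z₀)/ln(z₁/z₀) = 37.8 × 6.1954/2.8455 = 82.3012 mph

82.30 mph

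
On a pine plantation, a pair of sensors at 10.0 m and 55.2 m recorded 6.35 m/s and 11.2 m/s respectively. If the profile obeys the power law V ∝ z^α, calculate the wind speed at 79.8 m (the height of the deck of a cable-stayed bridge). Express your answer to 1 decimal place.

12.7 m/s

First find α: α = ln(V₂/V₁)/ln(z₂/z₁) = ln(11.2/6.35)/ln(55.2/10.0) = 0.56746/1.70838 = 0.3322
Extrapolate from 55.2 m to 79.8 m: V₃ = 11.2 × (79.8/55.2)^0.3322 = 11.2 × 1.1302 = 12.6586 m/s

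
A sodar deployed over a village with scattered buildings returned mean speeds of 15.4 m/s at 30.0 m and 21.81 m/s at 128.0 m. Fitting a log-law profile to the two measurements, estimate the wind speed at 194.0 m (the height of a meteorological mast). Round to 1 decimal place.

23.6 m/s

Log law: V ∝ ln(z/z₀). From the pair, with r = V₁/V₂ = 0.70610,
ln z₀ = (ln z₁ − r·ln z₂)/(1 − r) = (3.4012 − 0.70610×4.8520)/0.29390 = -0.0844 → z₀ = 0.9190 m
V₃ = V₁ · ln(z₃/z₀)/ln(z₁/z₀) = 15.4 × 5.3523/3.4856 = 23.6472 m/s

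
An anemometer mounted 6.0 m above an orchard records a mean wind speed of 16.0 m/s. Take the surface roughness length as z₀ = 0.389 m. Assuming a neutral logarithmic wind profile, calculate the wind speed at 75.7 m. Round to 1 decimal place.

30.8 m/s

Log law: V(z) ∝ ln(z/z₀), so V₂/V₁ = ln(z₂/z₀) / ln(z₁/z₀).
ln(75.7/0.389) = 5.2710, ln(6.0/0.389) = 2.7359
V₂ = 16.0 × 5.2710/2.7359 = 16.0 × 1.9266 = 30.8250 m/s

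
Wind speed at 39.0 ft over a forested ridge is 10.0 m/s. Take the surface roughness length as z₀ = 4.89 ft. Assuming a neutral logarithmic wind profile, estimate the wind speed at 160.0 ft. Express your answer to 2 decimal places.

16.80 m/s

Log law: V(z) ∝ ln(z/z₀), so V₂/V₁ = ln(z₂/z₀) / ln(z₁/z₀).
ln(160.0/4.89) = 3.4880, ln(39.0/4.89) = 2.0764
V₂ = 10.0 × 3.4880/2.0764 = 10.0 × 1.6798 = 16.7985 m/s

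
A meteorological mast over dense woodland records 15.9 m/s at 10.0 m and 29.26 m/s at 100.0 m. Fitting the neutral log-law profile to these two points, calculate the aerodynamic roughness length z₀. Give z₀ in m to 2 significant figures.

Log law: V(z) ∝ ln(z/z₀). With r = V₁/V₂ = 15.9/29.26 = 0.54340,
r · ln(z₂/z₀) = ln(z₁/z₀) ⇒ ln z₀ = (ln z₁ − r·ln z₂)/(1 − r)
ln z₀ = (2.30259 − 0.54340×4.60517) / 0.45660 = -0.4378
z₀ = exp(-0.4378) = 0.6455 m

z₀ ≈ 0.65 m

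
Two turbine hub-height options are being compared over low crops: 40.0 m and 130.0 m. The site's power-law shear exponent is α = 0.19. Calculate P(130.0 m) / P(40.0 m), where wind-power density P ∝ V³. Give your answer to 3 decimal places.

1.958

Speed ratio: V_B/V_A = (z_B/z_A)^α = (130.0/40.0)^0.19 = (3.2500)^0.19 = 1.25100
Power-density ratio: P_B/P_A = (V_B/V_A)³ = (1.25100)³ = 1.95782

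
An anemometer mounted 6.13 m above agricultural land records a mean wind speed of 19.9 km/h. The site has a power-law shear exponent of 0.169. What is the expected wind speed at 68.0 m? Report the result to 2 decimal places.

Power-law profile: V₂ = V₁ · (z₂/z₁)^α
V₂ = 19.9 × (68.0/6.13)^0.169 = 19.9 × (11.0930)^0.169
    = 19.9 × 1.5018 = 29.8859 km/h

29.89 km/h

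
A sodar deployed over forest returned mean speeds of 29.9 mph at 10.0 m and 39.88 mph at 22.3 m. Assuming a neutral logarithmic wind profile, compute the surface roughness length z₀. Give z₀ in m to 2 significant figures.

Log law: V(z) ∝ ln(z/z₀). With r = V₁/V₂ = 29.9/39.88 = 0.74975,
r · ln(z₂/z₀) = ln(z₁/z₀) ⇒ ln z₀ = (ln z₁ − r·ln z₂)/(1 − r)
ln z₀ = (2.30259 − 0.74975×3.10459) / 0.25025 = -0.1002
z₀ = exp(-0.1002) = 0.9047 m

z₀ ≈ 0.90 m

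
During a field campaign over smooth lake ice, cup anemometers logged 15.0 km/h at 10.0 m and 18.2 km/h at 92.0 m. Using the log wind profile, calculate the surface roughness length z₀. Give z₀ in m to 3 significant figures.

Log law: V(z) ∝ ln(z/z₀). With r = V₁/V₂ = 15.0/18.2 = 0.82418,
r · ln(z₂/z₀) = ln(z₁/z₀) ⇒ ln z₀ = (ln z₁ − r·ln z₂)/(1 − r)
ln z₀ = (2.30259 − 0.82418×4.52179) / 0.17582 = -8.0999
z₀ = exp(-8.0999) = 0.0003036 m

z₀ ≈ 0.000304 m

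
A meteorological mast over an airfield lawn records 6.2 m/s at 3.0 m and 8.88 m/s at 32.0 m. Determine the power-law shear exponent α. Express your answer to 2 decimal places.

Power law: V₂/V₁ = (z₂/z₁)^α ⇒ α = ln(V₂/V₁) / ln(z₂/z₁)
α = ln(8.88/6.2) / ln(32.0/3.0) = ln(1.4323) / ln(10.6667)
  = 0.35925 / 2.36712 = 0.15177

α ≈ 0.15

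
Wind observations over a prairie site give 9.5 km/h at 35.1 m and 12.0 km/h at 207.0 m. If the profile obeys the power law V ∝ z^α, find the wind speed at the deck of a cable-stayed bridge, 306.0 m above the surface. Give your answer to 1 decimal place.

12.6 km/h

First find α: α = ln(V₂/V₁)/ln(z₂/z₁) = ln(12.0/9.5)/ln(207.0/35.1) = 0.23361/1.77452 = 0.1316
Extrapolate from 207.0 m to 306.0 m: V₃ = 12.0 × (306.0/207.0)^0.1316 = 12.0 × 1.0528 = 12.6337 km/h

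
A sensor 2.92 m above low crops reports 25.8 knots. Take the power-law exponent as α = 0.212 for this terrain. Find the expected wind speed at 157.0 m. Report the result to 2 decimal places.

Power-law profile: V₂ = V₁ · (z₂/z₁)^α
V₂ = 25.8 × (157.0/2.92)^0.212 = 25.8 × (53.7671)^0.212
    = 25.8 × 2.3274 = 60.0467 knots

60.05 knots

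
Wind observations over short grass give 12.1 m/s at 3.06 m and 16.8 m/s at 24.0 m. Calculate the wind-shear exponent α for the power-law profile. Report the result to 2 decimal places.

α ≈ 0.16

Power law: V₂/V₁ = (z₂/z₁)^α ⇒ α = ln(V₂/V₁) / ln(z₂/z₁)
α = ln(16.8/12.1) / ln(24.0/3.06) = ln(1.3884) / ln(7.8431)
  = 0.32817 / 2.05964 = 0.15934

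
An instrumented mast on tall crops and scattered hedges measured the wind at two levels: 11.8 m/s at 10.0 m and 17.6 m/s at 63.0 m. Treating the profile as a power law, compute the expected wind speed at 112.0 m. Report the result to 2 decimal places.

19.94 m/s

First find α: α = ln(V₂/V₁)/ln(z₂/z₁) = ln(17.6/11.8)/ln(63.0/10.0) = 0.39980/1.84055 = 0.2172
Extrapolate from 63.0 m to 112.0 m: V₃ = 17.6 × (112.0/63.0)^0.2172 = 17.6 × 1.1331 = 19.9430 m/s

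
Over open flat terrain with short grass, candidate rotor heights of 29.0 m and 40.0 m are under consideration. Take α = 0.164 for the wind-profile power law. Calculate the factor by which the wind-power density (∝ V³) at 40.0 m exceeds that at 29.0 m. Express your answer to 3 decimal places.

Speed ratio: V_B/V_A = (z_B/z_A)^α = (40.0/29.0)^0.164 = (1.3793)^0.164 = 1.05416
Power-density ratio: P_B/P_A = (V_B/V_A)³ = (1.05416)³ = 1.17142

1.171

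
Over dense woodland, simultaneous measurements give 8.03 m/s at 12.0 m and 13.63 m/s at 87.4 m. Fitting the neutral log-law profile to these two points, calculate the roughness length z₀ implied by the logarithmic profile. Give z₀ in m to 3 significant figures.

z₀ ≈ 0.696 m

Log law: V(z) ∝ ln(z/z₀). With r = V₁/V₂ = 8.03/13.63 = 0.58914,
r · ln(z₂/z₀) = ln(z₁/z₀) ⇒ ln z₀ = (ln z₁ − r·ln z₂)/(1 − r)
ln z₀ = (2.48491 − 0.58914×4.47050) / 0.41086 = -0.3623
z₀ = exp(-0.3623) = 0.6961 m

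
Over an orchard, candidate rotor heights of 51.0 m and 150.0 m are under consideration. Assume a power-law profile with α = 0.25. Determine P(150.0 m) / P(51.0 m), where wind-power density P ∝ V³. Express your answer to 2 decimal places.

Speed ratio: V_B/V_A = (z_B/z_A)^α = (150.0/51.0)^0.25 = (2.9412)^0.25 = 1.30957
Power-density ratio: P_B/P_A = (V_B/V_A)³ = (1.30957)³ = 2.24590

2.25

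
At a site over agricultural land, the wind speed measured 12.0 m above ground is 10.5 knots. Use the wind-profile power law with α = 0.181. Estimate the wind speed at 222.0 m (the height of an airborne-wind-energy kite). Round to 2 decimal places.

17.81 knots

Power-law profile: V₂ = V₁ · (z₂/z₁)^α
V₂ = 10.5 × (222.0/12.0)^0.181 = 10.5 × (18.5000)^0.181
    = 10.5 × 1.6957 = 17.8052 knots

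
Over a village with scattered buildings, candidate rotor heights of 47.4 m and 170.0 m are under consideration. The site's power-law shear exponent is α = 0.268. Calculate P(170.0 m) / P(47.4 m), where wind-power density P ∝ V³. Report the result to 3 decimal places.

2.792

Speed ratio: V_B/V_A = (z_B/z_A)^α = (170.0/47.4)^0.268 = (3.5865)^0.268 = 1.40816
Power-density ratio: P_B/P_A = (V_B/V_A)³ = (1.40816)³ = 2.79226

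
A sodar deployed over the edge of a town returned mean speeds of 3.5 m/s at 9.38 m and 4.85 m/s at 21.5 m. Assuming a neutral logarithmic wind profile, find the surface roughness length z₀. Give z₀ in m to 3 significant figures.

z₀ ≈ 1.09 m

Log law: V(z) ∝ ln(z/z₀). With r = V₁/V₂ = 3.5/4.85 = 0.72165,
r · ln(z₂/z₀) = ln(z₁/z₀) ⇒ ln z₀ = (ln z₁ − r·ln z₂)/(1 − r)
ln z₀ = (2.23858 − 0.72165×3.06805) / 0.27835 = 0.0881
z₀ = exp(0.0881) = 1.092 m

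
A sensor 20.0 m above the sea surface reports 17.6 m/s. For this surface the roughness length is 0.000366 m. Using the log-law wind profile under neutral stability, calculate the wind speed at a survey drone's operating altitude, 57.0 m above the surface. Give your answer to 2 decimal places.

19.29 m/s

Log law: V(z) ∝ ln(z/z₀), so V₂/V₁ = ln(z₂/z₀) / ln(z₁/z₀).
ln(57.0/0.000366) = 11.9559, ln(20.0/0.000366) = 10.9086
V₂ = 17.6 × 11.9559/10.9086 = 17.6 × 1.0960 = 19.2897 m/s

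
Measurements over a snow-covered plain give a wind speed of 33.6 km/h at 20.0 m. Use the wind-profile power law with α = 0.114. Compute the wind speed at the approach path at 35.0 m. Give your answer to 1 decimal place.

35.8 km/h

Power-law profile: V₂ = V₁ · (z₂/z₁)^α
V₂ = 33.6 × (35.0/20.0)^0.114 = 33.6 × (1.7500)^0.114
    = 33.6 × 1.0659 = 35.8134 km/h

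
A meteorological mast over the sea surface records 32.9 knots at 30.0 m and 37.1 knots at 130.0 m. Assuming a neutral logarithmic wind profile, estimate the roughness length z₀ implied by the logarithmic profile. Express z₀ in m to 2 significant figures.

Log law: V(z) ∝ ln(z/z₀). With r = V₁/V₂ = 32.9/37.1 = 0.88679,
r · ln(z₂/z₀) = ln(z₁/z₀) ⇒ ln z₀ = (ln z₁ − r·ln z₂)/(1 − r)
ln z₀ = (3.40120 − 0.88679×4.86753) / 0.11321 = -8.0851
z₀ = exp(-8.0851) = 0.0003081 m

z₀ ≈ 0.00031 m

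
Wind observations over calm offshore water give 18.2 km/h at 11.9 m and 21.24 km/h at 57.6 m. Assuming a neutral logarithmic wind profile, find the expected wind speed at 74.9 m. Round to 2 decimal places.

Log law: V ∝ ln(z/z₀). From the pair, with r = V₁/V₂ = 0.85687,
ln z₀ = (ln z₁ − r·ln z₂)/(1 − r) = (2.4765 − 0.85687×4.0535)/0.14313 = -6.9646 → z₀ = 0.0009447 m
V₃ = V₁ · ln(z₃/z₀)/ln(z₁/z₀) = 18.2 × 11.2808/9.4412 = 21.7463 km/h

21.75 km/h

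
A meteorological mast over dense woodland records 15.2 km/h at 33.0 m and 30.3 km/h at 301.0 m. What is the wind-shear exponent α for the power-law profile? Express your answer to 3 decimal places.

Power law: V₂/V₁ = (z₂/z₁)^α ⇒ α = ln(V₂/V₁) / ln(z₂/z₁)
α = ln(30.3/15.2) / ln(301.0/33.0) = ln(1.9934) / ln(9.1212)
  = 0.68985 / 2.21060 = 0.31207

α ≈ 0.312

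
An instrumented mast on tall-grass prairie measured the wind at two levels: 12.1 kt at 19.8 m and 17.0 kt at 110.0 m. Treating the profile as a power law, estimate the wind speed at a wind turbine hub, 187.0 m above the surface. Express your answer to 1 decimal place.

18.9 kt

First find α: α = ln(V₂/V₁)/ln(z₂/z₁) = ln(17.0/12.1)/ln(110.0/19.8) = 0.34001/1.71480 = 0.1983
Extrapolate from 110.0 m to 187.0 m: V₃ = 17.0 × (187.0/110.0)^0.1983 = 17.0 × 1.1109 = 18.8861 kt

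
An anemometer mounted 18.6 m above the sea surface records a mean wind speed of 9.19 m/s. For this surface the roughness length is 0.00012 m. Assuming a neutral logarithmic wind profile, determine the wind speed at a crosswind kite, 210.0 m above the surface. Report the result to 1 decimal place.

Log law: V(z) ∝ ln(z/z₀), so V₂/V₁ = ln(z₂/z₀) / ln(z₁/z₀).
ln(210.0/0.00012) = 14.3751, ln(18.6/0.00012) = 11.9512
V₂ = 9.19 × 14.3751/11.9512 = 9.19 × 1.2028 = 11.0539 m/s

11.1 m/s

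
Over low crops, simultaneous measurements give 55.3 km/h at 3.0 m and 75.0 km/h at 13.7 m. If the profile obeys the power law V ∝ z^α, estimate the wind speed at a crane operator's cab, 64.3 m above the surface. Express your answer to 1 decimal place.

102.3 km/h

First find α: α = ln(V₂/V₁)/ln(z₂/z₁) = ln(75.0/55.3)/ln(13.7/3.0) = 0.30472/1.51878 = 0.2006
Extrapolate from 13.7 m to 64.3 m: V₃ = 75.0 × (64.3/13.7)^0.2006 = 75.0 × 1.3637 = 102.2782 km/h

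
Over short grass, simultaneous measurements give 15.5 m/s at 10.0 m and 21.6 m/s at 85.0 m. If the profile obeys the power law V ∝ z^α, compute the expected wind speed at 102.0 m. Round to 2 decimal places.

First find α: α = ln(V₂/V₁)/ln(z₂/z₁) = ln(21.6/15.5)/ln(85.0/10.0) = 0.33185/2.14007 = 0.1551
Extrapolate from 85.0 m to 102.0 m: V₃ = 21.6 × (102.0/85.0)^0.1551 = 21.6 × 1.0287 = 22.2194 m/s

22.22 m/s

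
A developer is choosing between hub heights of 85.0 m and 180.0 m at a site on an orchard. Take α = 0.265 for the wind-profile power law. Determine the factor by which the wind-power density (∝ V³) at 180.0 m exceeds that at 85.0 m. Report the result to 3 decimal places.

1.816

Speed ratio: V_B/V_A = (z_B/z_A)^α = (180.0/85.0)^0.265 = (2.1176)^0.265 = 1.21998
Power-density ratio: P_B/P_A = (V_B/V_A)³ = (1.21998)³ = 1.81574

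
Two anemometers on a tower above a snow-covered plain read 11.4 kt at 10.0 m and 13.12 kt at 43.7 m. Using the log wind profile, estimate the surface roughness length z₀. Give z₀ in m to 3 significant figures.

z₀ ≈ 0.000569 m

Log law: V(z) ∝ ln(z/z₀). With r = V₁/V₂ = 11.4/13.12 = 0.86890,
r · ln(z₂/z₀) = ln(z₁/z₀) ⇒ ln z₀ = (ln z₁ − r·ln z₂)/(1 − r)
ln z₀ = (2.30259 − 0.86890×3.77735) / 0.13110 = -7.4720
z₀ = exp(-7.4720) = 0.0005688 m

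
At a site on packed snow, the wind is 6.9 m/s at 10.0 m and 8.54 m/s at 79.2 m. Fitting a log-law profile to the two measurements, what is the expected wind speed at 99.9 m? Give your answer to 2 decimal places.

Log law: V ∝ ln(z/z₀). From the pair, with r = V₁/V₂ = 0.80796,
ln z₀ = (ln z₁ − r·ln z₂)/(1 − r) = (2.3026 − 0.80796×4.3720)/0.19204 = -6.4040 → z₀ = 0.001655 m
V₃ = V₁ · ln(z₃/z₀)/ln(z₁/z₀) = 6.9 × 11.0082/8.7066 = 8.7240 m/s

8.72 m/s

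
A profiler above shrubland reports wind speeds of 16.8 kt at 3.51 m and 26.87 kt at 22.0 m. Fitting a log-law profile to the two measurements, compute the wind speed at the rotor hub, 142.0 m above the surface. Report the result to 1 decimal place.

Log law: V ∝ ln(z/z₀). From the pair, with r = V₁/V₂ = 0.62523,
ln z₀ = (ln z₁ − r·ln z₂)/(1 − r) = (1.2556 − 0.62523×3.0910)/0.37477 = -1.8065 → z₀ = 0.1642 m
V₃ = V₁ · ln(z₃/z₀)/ln(z₁/z₀) = 16.8 × 6.7623/3.0621 = 37.1011 kt

37.1 kt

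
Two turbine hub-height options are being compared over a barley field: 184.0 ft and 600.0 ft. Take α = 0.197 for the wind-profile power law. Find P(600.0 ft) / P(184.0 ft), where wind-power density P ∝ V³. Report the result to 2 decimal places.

2.01

Speed ratio: V_B/V_A = (z_B/z_A)^α = (600.0/184.0)^0.197 = (3.2609)^0.197 = 1.26220
Power-density ratio: P_B/P_A = (V_B/V_A)³ = (1.26220)³ = 2.01085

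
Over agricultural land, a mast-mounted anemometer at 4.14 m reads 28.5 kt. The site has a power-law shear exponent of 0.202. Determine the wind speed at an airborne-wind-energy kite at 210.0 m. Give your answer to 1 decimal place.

Power-law profile: V₂ = V₁ · (z₂/z₁)^α
V₂ = 28.5 × (210.0/4.14)^0.202 = 28.5 × (50.7246)^0.202
    = 28.5 × 2.2103 = 62.9940 kt

63.0 kt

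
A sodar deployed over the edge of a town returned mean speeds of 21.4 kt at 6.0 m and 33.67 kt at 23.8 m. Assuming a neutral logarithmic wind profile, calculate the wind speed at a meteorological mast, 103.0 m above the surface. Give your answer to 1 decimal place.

46.7 kt

Log law: V ∝ ln(z/z₀). From the pair, with r = V₁/V₂ = 0.63558,
ln z₀ = (ln z₁ − r·ln z₂)/(1 − r) = (1.7918 − 0.63558×3.1697)/0.36442 = -0.6115 → z₀ = 0.5426 m
V₃ = V₁ · ln(z₃/z₀)/ln(z₁/z₀) = 21.4 × 5.2462/2.4032 = 46.7158 kt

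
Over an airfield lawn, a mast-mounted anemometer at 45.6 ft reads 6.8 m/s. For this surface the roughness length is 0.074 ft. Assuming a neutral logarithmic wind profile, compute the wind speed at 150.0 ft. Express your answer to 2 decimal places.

8.06 m/s

Log law: V(z) ∝ ln(z/z₀), so V₂/V₁ = ln(z₂/z₀) / ln(z₁/z₀).
ln(150.0/0.074) = 7.6143, ln(45.6/0.074) = 6.4236
V₂ = 6.8 × 7.6143/6.4236 = 6.8 × 1.1854 = 8.0605 m/s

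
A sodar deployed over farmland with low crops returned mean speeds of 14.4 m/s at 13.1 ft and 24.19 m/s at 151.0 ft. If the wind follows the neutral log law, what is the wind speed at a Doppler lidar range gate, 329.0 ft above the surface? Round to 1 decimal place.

Log law: V ∝ ln(z/z₀). From the pair, with r = V₁/V₂ = 0.59529,
ln z₀ = (ln z₁ − r·ln z₂)/(1 − r) = (2.5726 − 0.59529×5.0173)/0.40471 = -1.0232 → z₀ = 0.3594 ft
V₃ = V₁ · ln(z₃/z₀)/ln(z₁/z₀) = 14.4 × 6.8193/3.5958 = 27.3087 m/s

27.3 m/s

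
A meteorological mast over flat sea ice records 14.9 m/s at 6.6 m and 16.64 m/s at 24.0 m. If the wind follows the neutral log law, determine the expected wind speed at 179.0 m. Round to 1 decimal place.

Log law: V ∝ ln(z/z₀). From the pair, with r = V₁/V₂ = 0.89543,
ln z₀ = (ln z₁ − r·ln z₂)/(1 − r) = (1.8871 − 0.89543×3.1781)/0.10457 = -9.1679 → z₀ = 0.0001043 m
V₃ = V₁ · ln(z₃/z₀)/ln(z₁/z₀) = 14.9 × 14.3553/11.0550 = 19.3482 m/s

19.3 m/s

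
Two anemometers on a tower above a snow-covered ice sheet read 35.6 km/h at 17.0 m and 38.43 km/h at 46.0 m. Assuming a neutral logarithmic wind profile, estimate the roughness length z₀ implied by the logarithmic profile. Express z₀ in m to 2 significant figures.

z₀ ≈ 0.000062 m

Log law: V(z) ∝ ln(z/z₀). With r = V₁/V₂ = 35.6/38.43 = 0.92636,
r · ln(z₂/z₀) = ln(z₁/z₀) ⇒ ln z₀ = (ln z₁ − r·ln z₂)/(1 − r)
ln z₀ = (2.83321 − 0.92636×3.82864) / 0.07364 = -9.6888
z₀ = exp(-9.6888) = 0.00006198 m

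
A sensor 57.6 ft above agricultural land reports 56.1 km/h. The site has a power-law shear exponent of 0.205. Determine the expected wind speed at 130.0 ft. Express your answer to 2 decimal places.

Power-law profile: V₂ = V₁ · (z₂/z₁)^α
V₂ = 56.1 × (130.0/57.6)^0.205 = 56.1 × (2.2569)^0.205
    = 56.1 × 1.1816 = 66.2880 km/h

66.29 km/h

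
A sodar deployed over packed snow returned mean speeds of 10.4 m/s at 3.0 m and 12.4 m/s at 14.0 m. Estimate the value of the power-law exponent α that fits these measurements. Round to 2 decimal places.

Power law: V₂/V₁ = (z₂/z₁)^α ⇒ α = ln(V₂/V₁) / ln(z₂/z₁)
α = ln(12.4/10.4) / ln(14.0/3.0) = ln(1.1923) / ln(4.6667)
  = 0.17589 / 1.54045 = 0.11418

α ≈ 0.11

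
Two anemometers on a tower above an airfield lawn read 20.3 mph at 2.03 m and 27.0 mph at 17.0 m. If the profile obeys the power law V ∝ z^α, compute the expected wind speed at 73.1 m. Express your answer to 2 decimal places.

32.84 mph

First find α: α = ln(V₂/V₁)/ln(z₂/z₁) = ln(27.0/20.3)/ln(17.0/2.03) = 0.28522/2.12518 = 0.1342
Extrapolate from 17.0 m to 73.1 m: V₃ = 27.0 × (73.1/17.0)^0.1342 = 27.0 × 1.2162 = 32.8383 mph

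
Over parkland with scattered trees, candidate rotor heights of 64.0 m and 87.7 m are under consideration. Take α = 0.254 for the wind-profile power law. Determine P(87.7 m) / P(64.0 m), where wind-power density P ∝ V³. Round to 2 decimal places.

Speed ratio: V_B/V_A = (z_B/z_A)^α = (87.7/64.0)^0.254 = (1.3703)^0.254 = 1.08331
Power-density ratio: P_B/P_A = (V_B/V_A)³ = (1.08331)³ = 1.27132

1.27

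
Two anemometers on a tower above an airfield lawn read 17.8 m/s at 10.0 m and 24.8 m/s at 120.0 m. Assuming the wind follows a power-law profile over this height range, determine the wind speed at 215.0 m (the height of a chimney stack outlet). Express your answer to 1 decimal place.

26.8 m/s

First find α: α = ln(V₂/V₁)/ln(z₂/z₁) = ln(24.8/17.8)/ln(120.0/10.0) = 0.33165/2.48491 = 0.1335
Extrapolate from 120.0 m to 215.0 m: V₃ = 24.8 × (215.0/120.0)^0.1335 = 24.8 × 1.0809 = 26.8073 m/s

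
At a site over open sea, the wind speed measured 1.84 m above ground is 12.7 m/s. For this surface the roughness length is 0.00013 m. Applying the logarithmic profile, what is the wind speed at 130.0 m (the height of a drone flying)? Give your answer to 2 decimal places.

18.36 m/s

Log law: V(z) ∝ ln(z/z₀), so V₂/V₁ = ln(z₂/z₀) / ln(z₁/z₀).
ln(130.0/0.00013) = 13.8155, ln(1.84/0.00013) = 9.5577
V₂ = 12.7 × 13.8155/9.5577 = 12.7 × 1.4455 = 18.3576 m/s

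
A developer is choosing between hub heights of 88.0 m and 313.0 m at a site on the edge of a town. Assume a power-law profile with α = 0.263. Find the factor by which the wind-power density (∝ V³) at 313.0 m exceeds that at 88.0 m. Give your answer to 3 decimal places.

2.721

Speed ratio: V_B/V_A = (z_B/z_A)^α = (313.0/88.0)^0.263 = (3.5568)^0.263 = 1.39614
Power-density ratio: P_B/P_A = (V_B/V_A)³ = (1.39614)³ = 2.72137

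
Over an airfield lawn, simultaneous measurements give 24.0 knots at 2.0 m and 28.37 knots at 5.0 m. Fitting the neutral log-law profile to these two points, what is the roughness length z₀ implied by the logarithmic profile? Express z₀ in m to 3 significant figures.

Log law: V(z) ∝ ln(z/z₀). With r = V₁/V₂ = 24.0/28.37 = 0.84596,
r · ln(z₂/z₀) = ln(z₁/z₀) ⇒ ln z₀ = (ln z₁ − r·ln z₂)/(1 − r)
ln z₀ = (0.69315 − 0.84596×1.60944) / 0.15404 = -4.3391
z₀ = exp(-4.3391) = 0.01305 m

z₀ ≈ 0.0130 m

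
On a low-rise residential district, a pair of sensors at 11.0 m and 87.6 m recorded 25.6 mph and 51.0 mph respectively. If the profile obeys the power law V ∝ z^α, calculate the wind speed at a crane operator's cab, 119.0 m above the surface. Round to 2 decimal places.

56.46 mph

First find α: α = ln(V₂/V₁)/ln(z₂/z₁) = ln(51.0/25.6)/ln(87.6/11.0) = 0.68923/2.07489 = 0.3322
Extrapolate from 87.6 m to 119.0 m: V₃ = 51.0 × (119.0/87.6)^0.3322 = 51.0 × 1.1071 = 56.4630 mph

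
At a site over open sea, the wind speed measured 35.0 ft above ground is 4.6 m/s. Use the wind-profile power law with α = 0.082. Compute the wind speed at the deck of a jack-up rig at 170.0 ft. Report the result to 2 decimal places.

Power-law profile: V₂ = V₁ · (z₂/z₁)^α
V₂ = 4.6 × (170.0/35.0)^0.082 = 4.6 × (4.8571)^0.082
    = 4.6 × 1.1384 = 5.2365 m/s

5.24 m/s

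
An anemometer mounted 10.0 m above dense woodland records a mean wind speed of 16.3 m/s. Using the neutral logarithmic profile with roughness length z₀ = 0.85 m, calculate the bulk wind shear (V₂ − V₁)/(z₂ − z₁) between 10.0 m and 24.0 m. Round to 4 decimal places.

0.4135 m/s/m

Log law: V₂ = V₁ · ln(z₂/z₀)/ln(z₁/z₀) = 16.3 × 3.3406/2.4651 = 22.0889 m/s
ΔV/Δz = (22.0889 − 16.3)/(24.0 − 10.0) = 5.7889/14.0000 = 0.41349 m/s/m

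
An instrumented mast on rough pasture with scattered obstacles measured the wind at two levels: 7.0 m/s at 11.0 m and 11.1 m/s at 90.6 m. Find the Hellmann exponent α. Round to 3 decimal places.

α ≈ 0.219

Power law: V₂/V₁ = (z₂/z₁)^α ⇒ α = ln(V₂/V₁) / ln(z₂/z₁)
α = ln(11.1/7.0) / ln(90.6/11.0) = ln(1.5857) / ln(8.2364)
  = 0.46103 / 2.10856 = 0.21865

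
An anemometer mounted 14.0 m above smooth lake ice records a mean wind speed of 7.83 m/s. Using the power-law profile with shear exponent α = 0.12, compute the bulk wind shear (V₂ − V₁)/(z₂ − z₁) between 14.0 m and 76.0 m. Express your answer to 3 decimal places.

Power law: V₂ = V₁ · (z₂/z₁)^α = 7.83 × (5.4286)^0.12 = 9.5923 m/s
ΔV/Δz = (9.5923 − 7.83)/(76.0 − 14.0) = 1.7623/62.0000 = 0.02842 m/s/m

0.028 m/s/m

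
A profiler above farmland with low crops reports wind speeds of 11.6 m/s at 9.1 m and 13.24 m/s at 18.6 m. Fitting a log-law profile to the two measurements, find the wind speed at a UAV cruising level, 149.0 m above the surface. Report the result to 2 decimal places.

18.01 m/s

Log law: V ∝ ln(z/z₀). From the pair, with r = V₁/V₂ = 0.87613,
ln z₀ = (ln z₁ − r·ln z₂)/(1 − r) = (2.2083 − 0.87613×2.9232)/0.12387 = -2.8482 → z₀ = 0.05795 m
V₃ = V₁ · ln(z₃/z₀)/ln(z₁/z₀) = 11.6 × 7.8522/5.0565 = 18.0135 m/s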